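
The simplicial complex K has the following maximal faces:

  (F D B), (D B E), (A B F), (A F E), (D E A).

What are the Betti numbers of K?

b_0 = 1, b_1 = 1, b_2 = 0.

Take the total order A < B < D < E < F on the vertex set. Then K (dimension 2) consists of the simplices:

  0-simplices (5): A, B, D, E, F
  1-simplices (10): AB, AD, AE, AF, BD, BE, BF, DE, DF, EF
  2-simplices (5): ABF, ADE, AEF, BDE, BDF

Hence C_0 ≅ Z^5, C_1 ≅ Z^10, C_2 ≅ Z^5.

∂_1: C_1 → C_0 is given by ∂[p,q] = [q] − [p]. For instance
  ∂DF = F − D.
The 5×10 boundary matrix has rank 4 and Smith normal form diag(1,1,1,1).

The boundary map ∂_2: C_2 → C_1 acts by ∂[p,q,r] = [q,r] − [p,r] + [p,q]. For instance
  ∂BDE = DE − BE + BD,
  ∂BDF = DF − BF + BD.
The resulting 10×5 matrix has rank 5, and its Smith normal form has invariant factors (1,1,1,1,1).

Reading off H_k = ker ∂_k / im ∂_{k+1}:

  H_0: rank C_0 − rank ∂_1 = 5 − 4 = 1, and the invariant factors of ∂_1 are all 1, so H_0 = Z.
  H_1: rank ker ∂_1 − rank ∂_2 = (10 − 4) − 5 = 1, and the invariant factors of ∂_2 are all 1, so H_1 = Z.
  H_2: rank ker ∂_2 − rank ∂_3 = (5 − 5) − 0 = 0, and there is no ∂_3, so H_2 = 0.

As a check, the Euler characteristic is 5 − 10 + 5 = 0, which agrees with 1 − 1 + 0 = 0.
(K is a triangulation of the Möbius band.)

Hence the Betti numbers are b_0 = 1, b_1 = 1, b_2 = 0.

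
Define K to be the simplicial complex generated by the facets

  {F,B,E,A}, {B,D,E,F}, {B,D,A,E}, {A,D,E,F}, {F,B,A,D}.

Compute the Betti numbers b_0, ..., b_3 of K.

Take the total order A < B < D < E < F on the vertex set. Then K (dimension 3) consists of the simplices:

  0-simplices (5): A, B, D, E, F
  1-simplices (10): AB, AD, AE, AF, BD, BE, BF, DE, DF, EF
  2-simplices (10): ABD, ABE, ABF, ADE, ADF, AEF, BDE, BDF, BEF, DEF
  3-simplices (5): ABDE, ABDF, ABEF, ADEF, BDEF

so the chain groups are C_0 ≅ Z^5, C_1 ≅ Z^10, C_2 ≅ Z^10, C_3 ≅ Z^5.

∂_1: C_1 → C_0 maps an edge to its endpoints' difference, ∂[p,q] = q − p. For instance
  ∂BF = F − B.
As a 5×10 matrix over Z this has rank 4, with invariant factors (1,1,1,1).

The boundary map ∂_2: C_2 → C_1 acts by ∂[p,q,r] = [q,r] − [p,r] + [p,q]. For instance
  ∂ABD = BD − AD + AB,
  ∂AEF = EF − AF + AE.
As a 10×10 matrix over Z this has rank 6, with invariant factors (1,1,1,1,1,1).

The boundary map ∂_3: C_3 → C_2 sends each 3-simplex σ to the alternating sum Σ_i (−1)^i (σ with its i-th vertex removed). For instance
  ∂ADEF = DEF − AEF + ADF − ADE,
  ∂BDEF = DEF − BEF + BDF − BDE.
This gives a 10×5 integer matrix of rank 4; reducing to Smith normal form yields diagonal entries (1,1,1,1).

From H_k ≅ ker(∂_k) / im(∂_{k+1}) we obtain:

  H_0: rank C_0 − rank ∂_1 = 5 − 4 = 1, and the invariant factors of ∂_1 are all 1, so H_0 ≅ Z.
  H_1: rank ker ∂_1 − rank ∂_2 = (10 − 4) − 6 = 0, and the invariant factors of ∂_2 are all 1, so H_1 ≅ 0.
  H_2: rank ker ∂_2 − rank ∂_3 = (10 − 6) − 4 = 0, and the invariant factors of ∂_3 are all 1, so H_2 ≅ 0.
  H_3: rank ker ∂_3 − rank ∂_4 = (5 − 4) − 0 = 1, and there is no ∂_4, so H_3 ≅ Z.

As a check, the Euler characteristic is 5 − 10 + 10 − 5 = 0, which agrees with 1 − 0 + 0 − 1 = 0.

Hence the Betti numbers are b_0 = 1, b_1 = 0, b_2 = 0, b_3 = 1.

b_0 = 1, b_1 = 0, b_2 = 0, b_3 = 1.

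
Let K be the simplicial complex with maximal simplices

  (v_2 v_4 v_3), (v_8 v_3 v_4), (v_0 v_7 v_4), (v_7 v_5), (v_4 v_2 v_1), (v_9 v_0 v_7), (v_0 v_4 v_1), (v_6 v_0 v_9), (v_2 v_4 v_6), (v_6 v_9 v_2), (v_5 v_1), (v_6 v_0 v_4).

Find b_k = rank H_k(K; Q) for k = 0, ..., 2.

b_0 = 1, b_1 = 1, b_2 = 0.

Fix the vertex order v_0 < v_1 < v_2 < v_3 < v_4 < v_5 < v_6 < v_7 < v_8 < v_9 and write every simplex with vertices in increasing order. Then dim K = 2 and the simplices of K are:

  0-simplices (10): [v_0], [v_1], [v_2], [v_3], [v_4], [v_5], [v_6], [v_7], [v_8], [v_9]
  1-simplices (20): (20 of them)
  2-simplices (10): [v_0,v_1,v_4], [v_0,v_4,v_6], [v_0,v_4,v_7], [v_0,v_6,v_9], [v_0,v_7,v_9], [v_1,v_2,v_4], [v_2,v_3,v_4], [v_2,v_4,v_6], [v_2,v_6,v_9], [v_3,v_4,v_8]

giving chain groups C_0 ≅ Z^10, C_1 ≅ Z^20, C_2 ≅ Z^10.

Boundary ∂_1: C_1 → C_0 sends each edge [p,q] (with p < q) to q − p. For instance
  ∂[v_6,v_9] = [v_9] − [v_6].
This gives a 10×20 integer matrix of rank 9; reducing to Smith normal form yields diagonal entries (1,1,1,1,1,1,1,1,1).

Boundary ∂_2: C_2 → C_1 maps a triangle to the signed sum of its edges. For instance
  ∂[v_2,v_6,v_9] = [v_6,v_9] − [v_2,v_9] + [v_2,v_6],
  ∂[v_3,v_4,v_8] = [v_4,v_8] − [v_3,v_8] + [v_3,v_4].
This gives a 20×10 integer matrix of rank 10; reducing to Smith normal form yields diagonal entries (1,1,1,1,1,1,1,1,1,1).

Now H_k = ker ∂_k / im ∂_{k+1}, so:

  H_0: rank C_0 − rank ∂_1 = 10 − 9 = 1, and the invariant factors of ∂_1 are all 1, so H_0 ≅ Z.
  H_1: rank ker ∂_1 − rank ∂_2 = (20 − 9) − 10 = 1, and the invariant factors of ∂_2 are all 1, so H_1 ≅ Z.
  H_2: rank ker ∂_2 − rank ∂_3 = (10 − 10) − 0 = 0, and there is no ∂_3, so H_2 ≅ 0.

Hence the Betti numbers are b_0 = 1, b_1 = 1, b_2 = 0.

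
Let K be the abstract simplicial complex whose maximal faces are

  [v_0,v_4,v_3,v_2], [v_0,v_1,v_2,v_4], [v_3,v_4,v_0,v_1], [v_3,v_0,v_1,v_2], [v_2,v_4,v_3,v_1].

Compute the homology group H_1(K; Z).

H_1 = 0.

We work with the vertex ordering v_0 < v_1 < v_2 < v_3 < v_4. The simplices of K, each written with vertices in increasing order, are:

  0-simplices (5): [v_0], [v_1], [v_2], [v_3], [v_4]
  1-simplices (10): [v_0,v_1], [v_0,v_2], [v_0,v_3], [v_0,v_4], [v_1,v_2], [v_1,v_3], [v_1,v_4], [v_2,v_3], [v_2,v_4], [v_3,v_4]
  2-simplices (10): [v_0,v_1,v_2], [v_0,v_1,v_3], [v_0,v_1,v_4], [v_0,v_2,v_3], [v_0,v_2,v_4], [v_0,v_3,v_4], [v_1,v_2,v_3], [v_1,v_2,v_4], [v_1,v_3,v_4], [v_2,v_3,v_4]
  3-simplices (5): [v_0,v_1,v_2,v_3], [v_0,v_1,v_2,v_4], [v_0,v_1,v_3,v_4], [v_0,v_2,v_3,v_4], [v_1,v_2,v_3,v_4]

so the chain groups are C_0 ≅ Z^5, C_1 ≅ Z^10, C_2 ≅ Z^10, C_3 ≅ Z^5.

Boundary ∂_1: C_1 → C_0 is given by ∂[p,q] = [q] − [p]. For instance
  ∂[v_0,v_1] = [v_1] − [v_0].
The resulting 5×10 matrix has rank 4, and its Smith normal form has invariant factors (1,1,1,1).

∂_2: C_2 → C_1 sends each 2-simplex [p,q,r] to [q,r] − [p,r] + [p,q]. For instance
  ∂[v_0,v_1,v_3] = [v_1,v_3] − [v_0,v_3] + [v_0,v_1],
  ∂[v_1,v_3,v_4] = [v_3,v_4] − [v_1,v_4] + [v_1,v_3].
The 10×10 boundary matrix has rank 6 and Smith normal form diag(1,1,1,1,1,1).

The boundary map ∂_3: C_3 → C_2 sends each 3-simplex σ to the alternating sum Σ_i (−1)^i (σ with its i-th vertex removed). For instance
  ∂[v_1,v_2,v_3,v_4] = [v_2,v_3,v_4] − [v_1,v_3,v_4] + [v_1,v_2,v_4] − [v_1,v_2,v_3],
  ∂[v_0,v_1,v_2,v_3] = [v_1,v_2,v_3] − [v_0,v_2,v_3] + [v_0,v_1,v_3] − [v_0,v_1,v_2].
As a 10×5 matrix over Z this has rank 4, with invariant factors (1,1,1,1).

Computing H_k = (kernel of ∂_k) / (image of ∂_{k+1}):

  H_1: rank ker ∂_1 − rank ∂_2 = (10 − 4) − 6 = 0, and the invariant factors of ∂_2 are all 1, so H_1 = 0.

(K is a triangulation of the 3-sphere S^3.)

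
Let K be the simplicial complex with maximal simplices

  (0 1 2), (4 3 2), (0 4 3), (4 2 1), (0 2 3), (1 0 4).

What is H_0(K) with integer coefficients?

H_0 ≅ Z.

Take the total order 0 < 1 < 2 < 3 < 4 on the vertex set. Then K (dimension 2) consists of the simplices:

  0-simplices (5): [0], [1], [2], [3], [4]
  1-simplices (9): [0,1], [0,2], [0,3], [0,4], [1,2], [1,4], [2,3], [2,4], [3,4]
  2-simplices (6): [0,1,2], [0,1,4], [0,2,3], [0,3,4], [1,2,4], [2,3,4]

giving chain groups C_0 ≅ Z^5, C_1 ≅ Z^9, C_2 ≅ Z^6.

Boundary ∂_1: C_1 → C_0 sends each edge [p,q] (with p < q) to q − p. For instance
  ∂[1,4] = [4] − [1].
The 5×9 boundary matrix has rank 4 and Smith normal form diag(1,1,1,1).

The boundary map ∂_2: C_2 → C_1 maps a triangle to the signed sum of its edges. For instance
  ∂[0,2,3] = [2,3] − [0,3] + [0,2],
  ∂[2,3,4] = [3,4] − [2,4] + [2,3].
The resulting 9×6 matrix has rank 5, and its Smith normal form has invariant factors (1,1,1,1,1).

From H_k ≅ ker(∂_k) / im(∂_{k+1}) we obtain:

  H_0: rank C_0 − rank ∂_1 = 5 − 4 = 1, and the invariant factors of ∂_1 are all 1, so H_0 ≅ Z.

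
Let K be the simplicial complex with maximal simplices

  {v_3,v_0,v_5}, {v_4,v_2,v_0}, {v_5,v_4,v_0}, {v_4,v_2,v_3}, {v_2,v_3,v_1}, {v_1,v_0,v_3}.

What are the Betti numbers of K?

b_0 = 1, b_1 = 1, b_2 = 0.

Fix the vertex order v_0 < v_1 < v_2 < v_3 < v_4 < v_5 and write every simplex with vertices in increasing order. Then dim K = 2 and the simplices of K are:

  0-simplices (6): [v_0], [v_1], [v_2], [v_3], [v_4], [v_5]
  1-simplices (12): [v_0,v_1], [v_0,v_2], [v_0,v_3], [v_0,v_4], [v_0,v_5], [v_1,v_2], [v_1,v_3], [v_2,v_3], [v_2,v_4], [v_3,v_4], [v_3,v_5], [v_4,v_5]
  2-simplices (6): [v_0,v_1,v_3], [v_0,v_2,v_4], [v_0,v_3,v_5], [v_0,v_4,v_5], [v_1,v_2,v_3], [v_2,v_3,v_4]

giving chain groups C_0 ≅ Z^6, C_1 ≅ Z^12, C_2 ≅ Z^6.

∂_1: C_1 → C_0 is given by ∂[p,q] = [q] − [p]. For instance
  ∂[v_3,v_5] = [v_5] − [v_3].
As a 6×12 matrix over Z this has rank 5, with invariant factors (1,1,1,1,1).

Boundary ∂_2: C_2 → C_1 maps a triangle to the signed sum of its edges. For instance
  ∂[v_2,v_3,v_4] = [v_3,v_4] − [v_2,v_4] + [v_2,v_3],
  ∂[v_0,v_2,v_4] = [v_2,v_4] − [v_0,v_4] + [v_0,v_2].
This gives a 12×6 integer matrix of rank 6; reducing to Smith normal form yields diagonal entries (1,1,1,1,1,1).

Now H_k = ker ∂_k / im ∂_{k+1}, so:

  H_0: rank C_0 − rank ∂_1 = 6 − 5 = 1, and the invariant factors of ∂_1 are all 1, so H_0 ≅ Z.
  H_1: rank ker ∂_1 − rank ∂_2 = (12 − 5) − 6 = 1, and the invariant factors of ∂_2 are all 1, so H_1 ≅ Z.
  H_2: rank ker ∂_2 − rank ∂_3 = (6 − 6) − 0 = 0, and there is no ∂_3, so H_2 ≅ 0.

Hence the Betti numbers are b_0 = 1, b_1 = 1, b_2 = 0.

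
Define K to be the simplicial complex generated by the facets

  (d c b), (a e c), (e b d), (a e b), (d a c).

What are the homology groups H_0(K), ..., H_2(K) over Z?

H_0 = Z,  H_1 = Z,  H_2 = 0.

Fix the vertex order a < b < c < d < e and write every simplex with vertices in increasing order. Then dim K = 2 and the simplices of K are:

  0-simplices (5): a, b, c, d, e
  1-simplices (10): ab, ac, ad, ae, bc, bd, be, cd, ce, de
  2-simplices (5): abe, acd, ace, bcd, bde

so the chain groups are C_0 ≅ Z^5, C_1 ≅ Z^10, C_2 ≅ Z^5.

Boundary ∂_1: C_1 → C_0 is given by ∂[p,q] = [q] − [p]. For instance
  ∂ac = c − a.
The resulting 5×10 matrix has rank 4, and its Smith normal form has invariant factors (1,1,1,1).

Boundary ∂_2: C_2 → C_1 sends each 2-simplex [p,q,r] to [q,r] − [p,r] + [p,q]. For instance
  ∂abe = be − ae + ab,
  ∂bcd = cd − bd + bc.
As a 10×5 matrix over Z this has rank 5, with invariant factors (1,1,1,1,1).

From H_k ≅ ker(∂_k) / im(∂_{k+1}) we obtain:

  H_0: rank C_0 − rank ∂_1 = 5 − 4 = 1, and the invariant factors of ∂_1 are all 1, so H_0 ≅ Z.
  H_1: rank ker ∂_1 − rank ∂_2 = (10 − 4) − 5 = 1, and the invariant factors of ∂_2 are all 1, so H_1 ≅ Z.
  H_2: rank ker ∂_2 − rank ∂_3 = (5 − 5) − 0 = 0, and there is no ∂_3, so H_2 ≅ 0.

As a check, the Euler characteristic is 5 − 10 + 5 = 0, which agrees with 1 − 1 + 0 = 0.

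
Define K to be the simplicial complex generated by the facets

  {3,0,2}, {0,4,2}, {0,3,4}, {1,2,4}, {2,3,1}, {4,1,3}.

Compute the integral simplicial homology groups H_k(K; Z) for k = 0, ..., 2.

H_0 = Z,  H_1 = 0,  H_2 = Z.

We work with the vertex ordering 0 < 1 < 2 < 3 < 4. The simplices of K, each written with vertices in increasing order, are:

  0-simplices (5): [0], [1], [2], [3], [4]
  1-simplices (9): [0,2], [0,3], [0,4], [1,2], [1,3], [1,4], [2,3], [2,4], [3,4]
  2-simplices (6): [0,2,3], [0,2,4], [0,3,4], [1,2,3], [1,2,4], [1,3,4]

Hence C_0 ≅ Z^5, C_1 ≅ Z^9, C_2 ≅ Z^6.

∂_1: C_1 → C_0 sends each edge [p,q] (with p < q) to q − p. For instance
  ∂[2,4] = [4] − [2].
The resulting 5×9 matrix has rank 4, and its Smith normal form has invariant factors (1,1,1,1).

∂_2: C_2 → C_1 sends each 2-simplex [p,q,r] to [q,r] − [p,r] + [p,q]. For instance
  ∂[0,3,4] = [3,4] − [0,4] + [0,3],
  ∂[1,2,3] = [2,3] − [1,3] + [1,2].
This gives a 9×6 integer matrix of rank 5; reducing to Smith normal form yields diagonal entries (1,1,1,1,1).

Computing H_k = (kernel of ∂_k) / (image of ∂_{k+1}):

  H_0: rank C_0 − rank ∂_1 = 5 − 4 = 1, and the invariant factors of ∂_1 are all 1, so H_0 = Z.
  H_1: rank ker ∂_1 − rank ∂_2 = (9 − 4) − 5 = 0, and the invariant factors of ∂_2 are all 1, so H_1 = 0.
  H_2: rank ker ∂_2 − rank ∂_3 = (6 − 5) − 0 = 1, and there is no ∂_3, so H_2 = Z.

As a check, the Euler characteristic is 5 − 9 + 6 = 2, which agrees with 1 − 0 + 1 = 2.
(K is a triangulation of the 2-sphere S^2.)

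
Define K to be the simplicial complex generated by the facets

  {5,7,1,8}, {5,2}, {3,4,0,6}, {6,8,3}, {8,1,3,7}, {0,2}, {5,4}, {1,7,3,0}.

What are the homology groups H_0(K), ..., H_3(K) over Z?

H_0 = Z,  H_1 = Z^2,  H_2 = 0,  H_3 = 0.

We work with the vertex ordering 0 < 1 < 2 < 3 < 4 < 5 < 6 < 7 < 8. The simplices of K, each written with vertices in increasing order, are:

  0-simplices (9): [0], [1], [2], [3], [4], [5], [6], [7], [8]
  1-simplices (21): [0,1], [0,2], [0,3], [0,4], [0,6], [0,7], [1,3], [1,5], [1,7], [1,8], [2,5], [3,4], [3,6], [3,7], [3,8], [4,5], [4,6], [5,7], [5,8], [6,8], [7,8]
  2-simplices (15): [0,1,3], [0,1,7], [0,3,4], [0,3,6], [0,3,7], [0,4,6], [1,3,7], [1,3,8], [1,5,7], [1,5,8], [1,7,8], [3,4,6], [3,6,8], [3,7,8], [5,7,8]
  3-simplices (4): [0,1,3,7], [0,3,4,6], [1,3,7,8], [1,5,7,8]

so the chain groups are C_0 ≅ Z^9, C_1 ≅ Z^21, C_2 ≅ Z^15, C_3 ≅ Z^4.

Boundary ∂_1: C_1 → C_0 maps an edge to its endpoints' difference, ∂[p,q] = q − p. For instance
  ∂[1,8] = [8] − [1].
The resulting 9×21 matrix has rank 8, and its Smith normal form has invariant factors (1,1,1,1,1,1,1,1).

Boundary ∂_2: C_2 → C_1 sends each 2-simplex [p,q,r] to [q,r] − [p,r] + [p,q]. For instance
  ∂[1,3,7] = [3,7] − [1,7] + [1,3],
  ∂[1,3,8] = [3,8] − [1,8] + [1,3].
As a 21×15 matrix over Z this has rank 11, with invariant factors (1,1,1,1,1,1,1,1,1,1,1).

∂_3: C_3 → C_2 sends each 3-simplex σ to the alternating sum Σ_i (−1)^i (σ with its i-th vertex removed). For instance
  ∂[1,3,7,8] = [3,7,8] − [1,7,8] + [1,3,8] − [1,3,7],
  ∂[1,5,7,8] = [5,7,8] − [1,7,8] + [1,5,8] − [1,5,7].
The resulting 15×4 matrix has rank 4, and its Smith normal form has invariant factors (1,1,1,1).

From H_k ≅ ker(∂_k) / im(∂_{k+1}) we obtain:

  H_0: rank C_0 − rank ∂_1 = 9 − 8 = 1, and the invariant factors of ∂_1 are all 1, so H_0 ≅ Z.
  H_1: rank ker ∂_1 − rank ∂_2 = (21 − 8) − 11 = 2, and the invariant factors of ∂_2 are all 1, so H_1 ≅ Z^2.
  H_2: rank ker ∂_2 − rank ∂_3 = (15 − 11) − 4 = 0, and the invariant factors of ∂_3 are all 1, so H_2 ≅ 0.
  H_3: rank ker ∂_3 − rank ∂_4 = (4 − 4) − 0 = 0, and there is no ∂_4, so H_3 ≅ 0.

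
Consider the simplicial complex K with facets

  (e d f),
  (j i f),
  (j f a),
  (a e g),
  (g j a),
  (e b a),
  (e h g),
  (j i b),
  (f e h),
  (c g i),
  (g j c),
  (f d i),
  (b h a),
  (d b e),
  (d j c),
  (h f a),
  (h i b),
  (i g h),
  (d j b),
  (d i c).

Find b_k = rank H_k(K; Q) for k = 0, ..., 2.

Fix the vertex order a < b < c < d < e < f < g < h < i < j and write every simplex with vertices in increasing order. Then dim K = 2 and the simplices of K are:

  0-simplices (10): a, b, c, d, e, f, g, h, i, j
  1-simplices (30): ab, ae, af, ag, ah, aj, bd, be, bh, bi, bj, cd, cg, ci, cj, de, df, di, dj, ef, eg, eh, fh, fi, fj, gh, gi, gj, hi, ij
  2-simplices (20): abe, abh, aeg, afh, afj, agj, bde, bdj, bhi, bij, cdi, cdj, cgi, cgj, def, dfi, efh, egh, fij, ghi

Hence C_0 ≅ Z^10, C_1 ≅ Z^30, C_2 ≅ Z^20.

Boundary ∂_1: C_1 → C_0 maps an edge to its endpoints' difference, ∂[p,q] = q − p.
The resulting 10×30 matrix has rank 9, and its Smith normal form has invariant factors (1,1,1,1,1,1,1,1,1).

The boundary map ∂_2: C_2 → C_1 sends each 2-simplex [p,q,r] to [q,r] − [p,r] + [p,q]. For instance
  ∂bde = de − be + bd,
  ∂bhi = hi − bi + bh.
The resulting 30×20 matrix has rank 20, and its Smith normal form has invariant factors (1,1,1,1,1,1,1,1,1,1,1,1,1,1,1,1,1,1,1,2).

Computing H_k = (kernel of ∂_k) / (image of ∂_{k+1}):

  H_0: rank C_0 − rank ∂_1 = 10 − 9 = 1, and the invariant factors of ∂_1 are all 1, so H_0 ≅ Z.
  H_1: rank ker ∂_1 − rank ∂_2 = (30 − 9) − 20 = 1, and ∂_2 has invariant factor 2 > 1, so H_1 ≅ Z ⊕ Z/2.
  H_2: rank ker ∂_2 − rank ∂_3 = (20 − 20) − 0 = 0, and there is no ∂_3, so H_2 ≅ 0.

(K is a triangulation of the Klein bottle.)

Hence the Betti numbers are b_0 = 1, b_1 = 1, b_2 = 0.

b_0 = 1, b_1 = 1, b_2 = 0.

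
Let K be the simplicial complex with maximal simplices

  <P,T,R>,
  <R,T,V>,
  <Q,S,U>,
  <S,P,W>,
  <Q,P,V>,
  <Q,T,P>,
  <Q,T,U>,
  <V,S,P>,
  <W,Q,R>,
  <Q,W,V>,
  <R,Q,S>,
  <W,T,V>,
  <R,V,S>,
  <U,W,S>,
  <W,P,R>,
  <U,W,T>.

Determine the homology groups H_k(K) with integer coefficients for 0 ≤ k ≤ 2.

Order the vertices as P < Q < R < S < T < U < V < W. Listing each simplex with vertices in this order, K has dimension 2 with simplices:

  0-simplices (8): P, Q, R, S, T, U, V, W
  1-simplices (24): PQ, PR, PS, PT, PV, PW, QR, QS, QT, QU, QV, QW, RS, RT, RV, RW, SU, SV, SW, TU, TV, TW, UW, VW
  2-simplices (16): PQT, PQV, PRT, PRW, PSV, PSW, QRS, QRW, QSU, QTU, QVW, RSV, RTV, SUW, TUW, TVW

so the chain groups are C_0 ≅ Z^8, C_1 ≅ Z^24, C_2 ≅ Z^16.

The boundary map ∂_1: C_1 → C_0 maps an edge to its endpoints' difference, ∂[p,q] = q − p.
As a 8×24 matrix over Z this has rank 7, with invariant factors (1,1,1,1,1,1,1).

Boundary ∂_2: C_2 → C_1 maps a triangle to the signed sum of its edges. For instance
  ∂RSV = SV − RV + RS,
  ∂PSW = SW − PW + PS.
This gives a 24×16 integer matrix of rank 15; reducing to Smith normal form yields diagonal entries (1,1,1,1,1,1,1,1,1,1,1,1,1,1,1).

Now H_k = ker ∂_k / im ∂_{k+1}, so:

  H_0: rank C_0 − rank ∂_1 = 8 − 7 = 1, and the invariant factors of ∂_1 are all 1, so H_0 ≅ Z.
  H_1: rank ker ∂_1 − rank ∂_2 = (24 − 7) − 15 = 2, and the invariant factors of ∂_2 are all 1, so H_1 ≅ Z^2.
  H_2: rank ker ∂_2 − rank ∂_3 = (16 − 15) − 0 = 1, and there is no ∂_3, so H_2 ≅ Z.

H_0 = Z,  H_1 = Z^2,  H_2 = Z.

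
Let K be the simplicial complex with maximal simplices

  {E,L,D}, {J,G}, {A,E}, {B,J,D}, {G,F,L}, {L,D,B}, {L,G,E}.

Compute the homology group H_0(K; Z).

H_0 = Z.

Fix the vertex order A < B < D < E < F < G < J < L and write every simplex with vertices in increasing order. Then dim K = 2 and the simplices of K are:

  0-simplices (8): A, B, D, E, F, G, J, L
  1-simplices (13): AE, BD, BJ, BL, DE, DJ, DL, EG, EL, FG, FL, GJ, GL
  2-simplices (5): BDJ, BDL, DEL, EGL, FGL

Hence C_0 ≅ Z^8, C_1 ≅ Z^13, C_2 ≅ Z^5.

∂_1: C_1 → C_0 is given by ∂[p,q] = [q] − [p].
As a 8×13 matrix over Z this has rank 7, with invariant factors (1,1,1,1,1,1,1).

The boundary map ∂_2: C_2 → C_1 maps a triangle to the signed sum of its edges. For instance
  ∂DEL = EL − DL + DE,
  ∂BDJ = DJ − BJ + BD.
This gives a 13×5 integer matrix of rank 5; reducing to Smith normal form yields diagonal entries (1,1,1,1,1).

Reading off H_k = ker ∂_k / im ∂_{k+1}:

  H_0: rank C_0 − rank ∂_1 = 8 − 7 = 1, and the invariant factors of ∂_1 are all 1, so H_0 = Z.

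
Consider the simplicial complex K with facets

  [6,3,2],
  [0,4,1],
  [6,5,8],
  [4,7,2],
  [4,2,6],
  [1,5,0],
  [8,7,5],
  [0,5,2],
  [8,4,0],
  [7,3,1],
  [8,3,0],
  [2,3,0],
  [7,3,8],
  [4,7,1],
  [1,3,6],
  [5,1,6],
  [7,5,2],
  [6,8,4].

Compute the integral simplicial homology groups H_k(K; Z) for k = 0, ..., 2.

H_0 = Z,  H_1 = Z^2,  H_2 = Z.

K has 9 vertices, 27 edges, 18 triangles.
rank ∂_0 = 0, rank ∂_1 = 8 ⇒ b_0 = 9 − 0 − 8 = 1; all invariant factors of ∂_1 are 1 so no torsion. So H_0 ≅ Z.
rank ∂_1 = 8, rank ∂_2 = 17 ⇒ b_1 = 27 − 8 − 17 = 2; all invariant factors of ∂_2 are 1 so no torsion. So H_1 ≅ Z^2.
rank ∂_2 = 17, rank ∂_3 = 0 ⇒ b_2 = 18 − 17 − 0 = 1. So H_2 ≅ Z.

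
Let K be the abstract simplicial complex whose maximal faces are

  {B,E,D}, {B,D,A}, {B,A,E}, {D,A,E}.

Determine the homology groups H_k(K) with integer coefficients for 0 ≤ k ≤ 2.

H_0 = Z,  H_1 = 0,  H_2 = Z.

We work with the vertex ordering A < B < D < E. The simplices of K, each written with vertices in increasing order, are:

  0-simplices (4): A, B, D, E
  1-simplices (6): AB, AD, AE, BD, BE, DE
  2-simplices (4): ABD, ABE, ADE, BDE

giving chain groups C_0 ≅ Z^4, C_1 ≅ Z^6, C_2 ≅ Z^4.

The boundary map ∂_1: C_1 → C_0 maps an edge to its endpoints' difference, ∂[p,q] = q − p. For instance
  ∂DE = E − D.
As a 4×6 matrix over Z this has rank 3, with invariant factors (1,1,1).

∂_2: C_2 → C_1 maps a triangle to the signed sum of its edges. For instance
  ∂ABE = BE − AE + AB,
  ∂ADE = DE − AE + AD.
The resulting 6×4 matrix has rank 3, and its Smith normal form has invariant factors (1,1,1).

Now H_k = ker ∂_k / im ∂_{k+1}, so:

  H_0: rank C_0 − rank ∂_1 = 4 − 3 = 1, and the invariant factors of ∂_1 are all 1, so H_0 ≅ Z.
  H_1: rank ker ∂_1 − rank ∂_2 = (6 − 3) − 3 = 0, and the invariant factors of ∂_2 are all 1, so H_1 ≅ 0.
  H_2: rank ker ∂_2 − rank ∂_3 = (4 − 3) − 0 = 1, and there is no ∂_3, so H_2 ≅ Z.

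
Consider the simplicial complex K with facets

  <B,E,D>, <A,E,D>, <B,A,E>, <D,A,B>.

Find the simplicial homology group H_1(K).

H_1 ≅ 0.

Take the total order A < B < D < E on the vertex set. Then K (dimension 2) consists of the simplices:

  0-simplices (4): A, B, D, E
  1-simplices (6): AB, AD, AE, BD, BE, DE
  2-simplices (4): ABD, ABE, ADE, BDE

Hence C_0 ≅ Z^4, C_1 ≅ Z^6, C_2 ≅ Z^4.

The boundary map ∂_1: C_1 → C_0 maps an edge to its endpoints' difference, ∂[p,q] = q − p.
The resulting 4×6 matrix has rank 3, and its Smith normal form has invariant factors (1,1,1).

∂_2: C_2 → C_1 sends each 2-simplex [p,q,r] to [q,r] − [p,r] + [p,q]. For instance
  ∂ABE = BE − AE + AB,
  ∂ABD = BD − AD + AB.
The 6×4 boundary matrix has rank 3 and Smith normal form diag(1,1,1).

Reading off H_k = ker ∂_k / im ∂_{k+1}:

  H_1: rank ker ∂_1 − rank ∂_2 = (6 − 3) − 3 = 0, and the invariant factors of ∂_2 are all 1, so H_1 ≅ 0.

(K is a triangulation of the 2-sphere S^2.)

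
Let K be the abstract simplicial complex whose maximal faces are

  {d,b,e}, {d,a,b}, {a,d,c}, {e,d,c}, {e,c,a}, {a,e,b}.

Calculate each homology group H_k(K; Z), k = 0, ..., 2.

H_0 = Z,  H_1 = 0,  H_2 = Z.

K has 5 vertices, 9 edges, 6 triangles.
rank ∂_0 = 0, rank ∂_1 = 4 ⇒ b_0 = 5 − 0 − 4 = 1; all invariant factors of ∂_1 are 1 so no torsion. So H_0 ≅ Z.
rank ∂_1 = 4, rank ∂_2 = 5 ⇒ b_1 = 9 − 4 − 5 = 0; all invariant factors of ∂_2 are 1 so no torsion. So H_1 ≅ 0.
rank ∂_2 = 5, rank ∂_3 = 0 ⇒ b_2 = 6 − 5 − 0 = 1. So H_2 ≅ Z.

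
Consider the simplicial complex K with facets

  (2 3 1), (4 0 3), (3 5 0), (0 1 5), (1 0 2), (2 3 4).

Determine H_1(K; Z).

Order the vertices as 0 < 1 < 2 < 3 < 4 < 5. Listing each simplex with vertices in this order, K has dimension 2 with simplices:

  0-simplices (6): [0], [1], [2], [3], [4], [5]
  1-simplices (12): [0,1], [0,2], [0,3], [0,4], [0,5], [1,2], [1,3], [1,5], [2,3], [2,4], [3,4], [3,5]
  2-simplices (6): [0,1,2], [0,1,5], [0,3,4], [0,3,5], [1,2,3], [2,3,4]

giving chain groups C_0 ≅ Z^6, C_1 ≅ Z^12, C_2 ≅ Z^6.

The boundary map ∂_1: C_1 → C_0 maps an edge to its endpoints' difference, ∂[p,q] = q − p. For instance
  ∂[0,1] = [1] − [0].
The resulting 6×12 matrix has rank 5, and its Smith normal form has invariant factors (1,1,1,1,1).

∂_2: C_2 → C_1 sends each 2-simplex [p,q,r] to [q,r] − [p,r] + [p,q]. For instance
  ∂[2,3,4] = [3,4] − [2,4] + [2,3],
  ∂[1,2,3] = [2,3] − [1,3] + [1,2].
The 12×6 boundary matrix has rank 6 and Smith normal form diag(1,1,1,1,1,1).

Now H_k = ker ∂_k / im ∂_{k+1}, so:

  H_1: rank ker ∂_1 − rank ∂_2 = (12 − 5) − 6 = 1, and the invariant factors of ∂_2 are all 1, so H_1 ≅ Z.

H_1 = Z.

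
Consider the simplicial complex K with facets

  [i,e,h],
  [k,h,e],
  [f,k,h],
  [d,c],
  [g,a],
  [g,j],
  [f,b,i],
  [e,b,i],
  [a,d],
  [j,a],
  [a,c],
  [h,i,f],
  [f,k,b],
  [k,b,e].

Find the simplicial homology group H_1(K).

K has 11 vertices, 18 edges, 8 triangles.
rank ∂_1 = 9, rank ∂_2 = 7 ⇒ b_1 = 18 − 9 − 7 = 2; all invariant factors of ∂_2 are 1 so no torsion. So H_1 ≅ Z^2.

H_1 = Z^2.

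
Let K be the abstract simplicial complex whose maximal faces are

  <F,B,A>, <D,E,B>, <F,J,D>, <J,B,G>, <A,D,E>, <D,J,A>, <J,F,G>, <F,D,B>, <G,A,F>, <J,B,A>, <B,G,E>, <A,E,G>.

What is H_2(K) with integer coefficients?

K has 7 vertices, 18 edges, 12 triangles.
rank ∂_2 = 12, rank ∂_3 = 0 ⇒ b_2 = 12 − 12 − 0 = 0. So H_2 = 0.

H_2 = 0.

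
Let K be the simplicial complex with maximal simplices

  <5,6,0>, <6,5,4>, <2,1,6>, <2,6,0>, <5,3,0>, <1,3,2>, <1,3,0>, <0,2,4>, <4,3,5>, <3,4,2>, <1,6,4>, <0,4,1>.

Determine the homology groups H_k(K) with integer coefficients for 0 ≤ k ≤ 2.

H_0 ≅ Z,  H_1 ≅ Z/2,  H_2 = 0.

Fix the vertex order 0 < 1 < 2 < 3 < 4 < 5 < 6 and write every simplex with vertices in increasing order. Then dim K = 2 and the simplices of K are:

  0-simplices (7): [0], [1], [2], [3], [4], [5], [6]
  1-simplices (18): [0,1], [0,2], [0,3], [0,4], [0,5], [0,6], [1,2], [1,3], [1,4], [1,6], [2,3], [2,4], [2,6], [3,4], [3,5], [4,5], [4,6], [5,6]
  2-simplices (12): [0,1,3], [0,1,4], [0,2,4], [0,2,6], [0,3,5], [0,5,6], [1,2,3], [1,2,6], [1,4,6], [2,3,4], [3,4,5], [4,5,6]

giving chain groups C_0 ≅ Z^7, C_1 ≅ Z^18, C_2 ≅ Z^12.

∂_1: C_1 → C_0 sends each edge [p,q] (with p < q) to q − p. For instance
  ∂[0,3] = [3] − [0].
As a 7×18 matrix over Z this has rank 6, with invariant factors (1,1,1,1,1,1).

Boundary ∂_2: C_2 → C_1 acts by ∂[p,q,r] = [q,r] − [p,r] + [p,q]. For instance
  ∂[0,3,5] = [3,5] − [0,5] + [0,3],
  ∂[0,2,4] = [2,4] − [0,4] + [0,2].
The 18×12 boundary matrix has rank 12 and Smith normal form diag(1,1,1,1,1,1,1,1,1,1,1,2).

Computing H_k = (kernel of ∂_k) / (image of ∂_{k+1}):

  H_0: rank C_0 − rank ∂_1 = 7 − 6 = 1, and the invariant factors of ∂_1 are all 1, so H_0 ≅ Z.
  H_1: rank ker ∂_1 − rank ∂_2 = (18 − 6) − 12 = 0, and ∂_2 has invariant factor 2 > 1, so H_1 ≅ Z/2.
  H_2: rank ker ∂_2 − rank ∂_3 = (12 − 12) − 0 = 0, and there is no ∂_3, so H_2 ≅ 0.

(K is a triangulation of the real projective plane RP^2.)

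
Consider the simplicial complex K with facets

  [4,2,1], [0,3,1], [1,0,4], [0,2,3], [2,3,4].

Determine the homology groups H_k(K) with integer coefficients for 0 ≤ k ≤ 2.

H_0 = Z,  H_1 = Z,  H_2 = 0.

Take the total order 0 < 1 < 2 < 3 < 4 on the vertex set. Then K (dimension 2) consists of the simplices:

  0-simplices (5): [0], [1], [2], [3], [4]
  1-simplices (10): [0,1], [0,2], [0,3], [0,4], [1,2], [1,3], [1,4], [2,3], [2,4], [3,4]
  2-simplices (5): [0,1,3], [0,1,4], [0,2,3], [1,2,4], [2,3,4]

Hence C_0 ≅ Z^5, C_1 ≅ Z^10, C_2 ≅ Z^5.

The boundary map ∂_1: C_1 → C_0 is given by ∂[p,q] = [q] − [p].
This gives a 5×10 integer matrix of rank 4; reducing to Smith normal form yields diagonal entries (1,1,1,1).

∂_2: C_2 → C_1 acts by ∂[p,q,r] = [q,r] − [p,r] + [p,q]. For instance
  ∂[1,2,4] = [2,4] − [1,4] + [1,2],
  ∂[0,1,4] = [1,4] − [0,4] + [0,1].
The 10×5 boundary matrix has rank 5 and Smith normal form diag(1,1,1,1,1).

From H_k ≅ ker(∂_k) / im(∂_{k+1}) we obtain:

  H_0: rank C_0 − rank ∂_1 = 5 − 4 = 1, and the invariant factors of ∂_1 are all 1, so H_0 = Z.
  H_1: rank ker ∂_1 − rank ∂_2 = (10 − 4) − 5 = 1, and the invariant factors of ∂_2 are all 1, so H_1 = Z.
  H_2: rank ker ∂_2 − rank ∂_3 = (5 − 5) − 0 = 0, and there is no ∂_3, so H_2 = 0.

As a check, the Euler characteristic is 5 − 10 + 5 = 0, which agrees with 1 − 1 + 0 = 0.
(K is a triangulation of the Möbius band.)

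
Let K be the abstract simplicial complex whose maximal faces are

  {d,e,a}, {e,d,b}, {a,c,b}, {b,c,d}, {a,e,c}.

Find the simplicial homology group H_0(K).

We work with the vertex ordering a < b < c < d < e. The simplices of K, each written with vertices in increasing order, are:

  0-simplices (5): a, b, c, d, e
  1-simplices (10): ab, ac, ad, ae, bc, bd, be, cd, ce, de
  2-simplices (5): abc, ace, ade, bcd, bde

so the chain groups are C_0 ≅ Z^5, C_1 ≅ Z^10, C_2 ≅ Z^5.

The boundary map ∂_1: C_1 → C_0 maps an edge to its endpoints' difference, ∂[p,q] = q − p. For instance
  ∂bd = d − b.
This gives a 5×10 integer matrix of rank 4; reducing to Smith normal form yields diagonal entries (1,1,1,1).

Boundary ∂_2: C_2 → C_1 maps a triangle to the signed sum of its edges. For instance
  ∂bde = de − be + bd,
  ∂bcd = cd − bd + bc.
The resulting 10×5 matrix has rank 5, and its Smith normal form has invariant factors (1,1,1,1,1).

Reading off H_k = ker ∂_k / im ∂_{k+1}:

  H_0: rank C_0 − rank ∂_1 = 5 − 4 = 1, and the invariant factors of ∂_1 are all 1, so H_0 = Z.

(K is a triangulation of the Möbius band.)

H_0 ≅ Z.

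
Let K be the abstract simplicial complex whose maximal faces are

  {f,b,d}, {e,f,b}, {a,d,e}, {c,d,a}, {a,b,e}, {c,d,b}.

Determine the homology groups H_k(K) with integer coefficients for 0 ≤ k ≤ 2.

Take the total order a < b < c < d < e < f on the vertex set. Then K (dimension 2) consists of the simplices:

  0-simplices (6): a, b, c, d, e, f
  1-simplices (12): ab, ac, ad, ae, bc, bd, be, bf, cd, de, df, ef
  2-simplices (6): abe, acd, ade, bcd, bdf, bef

so the chain groups are C_0 ≅ Z^6, C_1 ≅ Z^12, C_2 ≅ Z^6.

∂_1: C_1 → C_0 is given by ∂[p,q] = [q] − [p]. For instance
  ∂de = e − d.
This gives a 6×12 integer matrix of rank 5; reducing to Smith normal form yields diagonal entries (1,1,1,1,1).

Boundary ∂_2: C_2 → C_1 acts by ∂[p,q,r] = [q,r] − [p,r] + [p,q]. For instance
  ∂bef = ef − bf + be,
  ∂abe = be − ae + ab.
This gives a 12×6 integer matrix of rank 6; reducing to Smith normal form yields diagonal entries (1,1,1,1,1,1).

Reading off H_k = ker ∂_k / im ∂_{k+1}:

  H_0: rank C_0 − rank ∂_1 = 6 − 5 = 1, and the invariant factors of ∂_1 are all 1, so H_0 ≅ Z.
  H_1: rank ker ∂_1 − rank ∂_2 = (12 − 5) − 6 = 1, and the invariant factors of ∂_2 are all 1, so H_1 ≅ Z.
  H_2: rank ker ∂_2 − rank ∂_3 = (6 − 6) − 0 = 0, and there is no ∂_3, so H_2 ≅ 0.

As a check, the Euler characteristic is 6 − 12 + 6 = 0, which agrees with 1 − 1 + 0 = 0.

H_0 = Z,  H_1 = Z,  H_2 = 0.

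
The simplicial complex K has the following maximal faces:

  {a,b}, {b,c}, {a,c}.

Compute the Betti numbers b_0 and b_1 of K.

b_0 = 1, b_1 = 1.

Take the total order a < b < c on the vertex set. Then K (dimension 1) consists of the simplices:

  0-simplices (3): a, b, c
  1-simplices (3): ab, ac, bc

so the chain groups are C_0 ≅ Z^3, C_1 ≅ Z^3.

The boundary map ∂_1: C_1 → C_0 maps an edge to its endpoints' difference, ∂[p,q] = q − p.
This gives a 3×3 integer matrix of rank 2; reducing to Smith normal form yields diagonal entries (1,1).

Reading off H_k = ker ∂_k / im ∂_{k+1}:

  H_0: rank C_0 − rank ∂_1 = 3 − 2 = 1, and the invariant factors of ∂_1 are all 1, so H_0 ≅ Z.
  H_1: rank ker ∂_1 − rank ∂_2 = (3 − 2) − 0 = 1, and there is no ∂_2, so H_1 ≅ Z.

Hence the Betti numbers are b_0 = 1, b_1 = 1.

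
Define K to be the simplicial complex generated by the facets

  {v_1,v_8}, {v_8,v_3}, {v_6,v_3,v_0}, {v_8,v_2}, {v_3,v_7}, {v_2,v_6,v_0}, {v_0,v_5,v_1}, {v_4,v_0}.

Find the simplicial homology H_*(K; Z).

We work with the vertex ordering v_0 < v_1 < v_2 < v_3 < v_4 < v_5 < v_6 < v_7 < v_8. The simplices of K, each written with vertices in increasing order, are:

  0-simplices (9): [v_0], [v_1], [v_2], [v_3], [v_4], [v_5], [v_6], [v_7], [v_8]
  1-simplices (13): [v_0,v_1], [v_0,v_2], [v_0,v_3], [v_0,v_4], [v_0,v_5], [v_0,v_6], [v_1,v_5], [v_1,v_8], [v_2,v_6], [v_2,v_8], [v_3,v_6], [v_3,v_7], [v_3,v_8]
  2-simplices (3): [v_0,v_1,v_5], [v_0,v_2,v_6], [v_0,v_3,v_6]

so the chain groups are C_0 ≅ Z^9, C_1 ≅ Z^13, C_2 ≅ Z^3.

∂_1: C_1 → C_0 maps an edge to its endpoints' difference, ∂[p,q] = q − p. For instance
  ∂[v_2,v_8] = [v_8] − [v_2].
The resulting 9×13 matrix has rank 8, and its Smith normal form has invariant factors (1,1,1,1,1,1,1,1).

∂_2: C_2 → C_1 sends each 2-simplex [p,q,r] to [q,r] − [p,r] + [p,q]. For instance
  ∂[v_0,v_3,v_6] = [v_3,v_6] − [v_0,v_6] + [v_0,v_3],
  ∂[v_0,v_1,v_5] = [v_1,v_5] − [v_0,v_5] + [v_0,v_1].
This gives a 13×3 integer matrix of rank 3; reducing to Smith normal form yields diagonal entries (1,1,1).

Computing H_k = (kernel of ∂_k) / (image of ∂_{k+1}):

  H_0: rank C_0 − rank ∂_1 = 9 − 8 = 1, and the invariant factors of ∂_1 are all 1, so H_0 ≅ Z.
  H_1: rank ker ∂_1 − rank ∂_2 = (13 − 8) − 3 = 2, and the invariant factors of ∂_2 are all 1, so H_1 ≅ Z^2.
  H_2: rank ker ∂_2 − rank ∂_3 = (3 − 3) − 0 = 0, and there is no ∂_3, so H_2 ≅ 0.

H_0 = Z,  H_1 = Z^2,  H_2 = 0.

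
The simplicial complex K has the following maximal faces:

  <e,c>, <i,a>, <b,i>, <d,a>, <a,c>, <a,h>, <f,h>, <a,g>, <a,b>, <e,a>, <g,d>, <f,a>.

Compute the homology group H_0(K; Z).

Take the total order a < b < c < d < e < f < g < h < i on the vertex set. Then K (dimension 1) consists of the simplices:

  0-simplices (9): a, b, c, d, e, f, g, h, i
  1-simplices (12): ab, ac, ad, ae, af, ag, ah, ai, bi, ce, dg, fh

so the chain groups are C_0 ≅ Z^9, C_1 ≅ Z^12.

The boundary map ∂_1: C_1 → C_0 is given by ∂[p,q] = [q] − [p]. For instance
  ∂ae = e − a.
The 9×12 boundary matrix has rank 8 and Smith normal form diag(1,1,1,1,1,1,1,1).

Now H_k = ker ∂_k / im ∂_{k+1}, so:

  H_0: rank C_0 − rank ∂_1 = 9 − 8 = 1, and the invariant factors of ∂_1 are all 1, so H_0 ≅ Z.

H_0 = Z.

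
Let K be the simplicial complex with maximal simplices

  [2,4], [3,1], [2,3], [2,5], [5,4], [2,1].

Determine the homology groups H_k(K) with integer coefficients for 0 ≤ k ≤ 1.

H_0 = Z,  H_1 = Z^2.

K has 5 vertices, 6 edges.
rank ∂_0 = 0, rank ∂_1 = 4 ⇒ b_0 = 5 − 0 − 4 = 1; all invariant factors of ∂_1 are 1 so no torsion. So H_0 ≅ Z.
rank ∂_1 = 4, rank ∂_2 = 0 ⇒ b_1 = 6 − 4 − 0 = 2. So H_1 ≅ Z^2.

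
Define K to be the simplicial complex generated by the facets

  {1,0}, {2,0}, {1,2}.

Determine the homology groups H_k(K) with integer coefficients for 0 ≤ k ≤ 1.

H_0 ≅ Z,  H_1 ≅ Z.

Take the total order 0 < 1 < 2 on the vertex set. Then K (dimension 1) consists of the simplices:

  0-simplices (3): [0], [1], [2]
  1-simplices (3): [0,1], [0,2], [1,2]

giving chain groups C_0 ≅ Z^3, C_1 ≅ Z^3.

∂_1: C_1 → C_0 sends each edge [p,q] (with p < q) to q − p.
This gives a 3×3 integer matrix of rank 2; reducing to Smith normal form yields diagonal entries (1,1).

From H_k ≅ ker(∂_k) / im(∂_{k+1}) we obtain:

  H_0: rank C_0 − rank ∂_1 = 3 − 2 = 1, and the invariant factors of ∂_1 are all 1, so H_0 ≅ Z.
  H_1: rank ker ∂_1 − rank ∂_2 = (3 − 2) − 0 = 1, and there is no ∂_2, so H_1 ≅ Z.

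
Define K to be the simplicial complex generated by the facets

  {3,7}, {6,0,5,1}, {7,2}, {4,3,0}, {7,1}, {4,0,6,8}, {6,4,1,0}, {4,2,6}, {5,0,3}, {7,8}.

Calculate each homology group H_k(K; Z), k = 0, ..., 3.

K has 9 vertices, 21 edges, 13 triangles, 3 3-simplices.
rank ∂_0 = 0, rank ∂_1 = 8 ⇒ b_0 = 9 − 0 − 8 = 1; all invariant factors of ∂_1 are 1 so no torsion. So H_0 ≅ Z.
rank ∂_1 = 8, rank ∂_2 = 10 ⇒ b_1 = 21 − 8 − 10 = 3; all invariant factors of ∂_2 are 1 so no torsion. So H_1 ≅ Z^3.
rank ∂_2 = 10, rank ∂_3 = 3 ⇒ b_2 = 13 − 10 − 3 = 0; all invariant factors of ∂_3 are 1 so no torsion. So H_2 ≅ 0.
rank ∂_3 = 3, rank ∂_4 = 0 ⇒ b_3 = 3 − 3 − 0 = 0. So H_3 ≅ 0.

H_0 = Z,  H_1 = Z^3,  H_2 = 0,  H_3 = 0.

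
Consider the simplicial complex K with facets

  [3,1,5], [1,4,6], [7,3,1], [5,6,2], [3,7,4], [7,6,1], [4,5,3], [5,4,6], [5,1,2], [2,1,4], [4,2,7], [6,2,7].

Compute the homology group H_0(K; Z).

H_0 = Z.

K has 7 vertices, 18 edges, 12 triangles.
rank ∂_0 = 0, rank ∂_1 = 6 ⇒ b_0 = 7 − 0 − 6 = 1; all invariant factors of ∂_1 are 1 so no torsion. So H_0 = Z.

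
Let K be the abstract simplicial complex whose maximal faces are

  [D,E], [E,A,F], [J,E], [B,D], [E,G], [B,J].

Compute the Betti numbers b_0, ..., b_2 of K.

b_0 = 1, b_1 = 1, b_2 = 0.

Take the total order A < B < D < E < F < G < J on the vertex set. Then K (dimension 2) consists of the simplices:

  0-simplices (7): A, B, D, E, F, G, J
  1-simplices (8): AE, AF, BD, BJ, DE, EF, EG, EJ
  2-simplices (1): AEF

Hence C_0 ≅ Z^7, C_1 ≅ Z^8, C_2 ≅ Z^1.

∂_1: C_1 → C_0 is given by ∂[p,q] = [q] − [p].
As a 7×8 matrix over Z this has rank 6, with invariant factors (1,1,1,1,1,1).

Boundary ∂_2: C_2 → C_1 maps a triangle to the signed sum of its edges. For instance
  ∂AEF = EF − AF + AE.
The resulting 8×1 matrix has rank 1, and its Smith normal form has invariant factors (1).

From H_k ≅ ker(∂_k) / im(∂_{k+1}) we obtain:

  H_0: rank C_0 − rank ∂_1 = 7 − 6 = 1, and the invariant factors of ∂_1 are all 1, so H_0 ≅ Z.
  H_1: rank ker ∂_1 − rank ∂_2 = (8 − 6) − 1 = 1, and the invariant factors of ∂_2 are all 1, so H_1 ≅ Z.
  H_2: rank ker ∂_2 − rank ∂_3 = (1 − 1) − 0 = 0, and there is no ∂_3, so H_2 ≅ 0.

Hence the Betti numbers are b_0 = 1, b_1 = 1, b_2 = 0.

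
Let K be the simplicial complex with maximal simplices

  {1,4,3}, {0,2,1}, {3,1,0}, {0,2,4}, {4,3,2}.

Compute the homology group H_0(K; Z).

Fix the vertex order 0 < 1 < 2 < 3 < 4 and write every simplex with vertices in increasing order. Then dim K = 2 and the simplices of K are:

  0-simplices (5): [0], [1], [2], [3], [4]
  1-simplices (10): [0,1], [0,2], [0,3], [0,4], [1,2], [1,3], [1,4], [2,3], [2,4], [3,4]
  2-simplices (5): [0,1,2], [0,1,3], [0,2,4], [1,3,4], [2,3,4]

giving chain groups C_0 ≅ Z^5, C_1 ≅ Z^10, C_2 ≅ Z^5.

Boundary ∂_1: C_1 → C_0 is given by ∂[p,q] = [q] − [p].
This gives a 5×10 integer matrix of rank 4; reducing to Smith normal form yields diagonal entries (1,1,1,1).

∂_2: C_2 → C_1 acts by ∂[p,q,r] = [q,r] − [p,r] + [p,q]. For instance
  ∂[2,3,4] = [3,4] − [2,4] + [2,3],
  ∂[1,3,4] = [3,4] − [1,4] + [1,3].
The 10×5 boundary matrix has rank 5 and Smith normal form diag(1,1,1,1,1).

Reading off H_k = ker ∂_k / im ∂_{k+1}:

  H_0: rank C_0 − rank ∂_1 = 5 − 4 = 1, and the invariant factors of ∂_1 are all 1, so H_0 ≅ Z.

H_0 = Z.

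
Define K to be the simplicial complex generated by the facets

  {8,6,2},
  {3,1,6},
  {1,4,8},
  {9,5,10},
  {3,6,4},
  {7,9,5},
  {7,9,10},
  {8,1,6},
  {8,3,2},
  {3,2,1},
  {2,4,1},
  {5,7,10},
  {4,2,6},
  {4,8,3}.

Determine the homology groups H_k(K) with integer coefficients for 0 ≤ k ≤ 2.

H_0 ≅ Z^2,  H_1 ≅ Z/2,  H_2 ≅ Z.

Order the vertices as 1 < 2 < 3 < 4 < 5 < 6 < 7 < 8 < 9 < 10. Listing each simplex with vertices in this order, K has dimension 2 with simplices:

  0-simplices (10): [1], [2], [3], [4], [5], [6], [7], [8], [9], [10]
  1-simplices (21): [1,2], [1,3], [1,4], [1,6], [1,8], [2,3], [2,4], [2,6], [2,8], [3,4], [3,6], [3,8], [4,6], [4,8], [5,7], [5,9], [5,10], [6,8], [7,9], [7,10], [9,10]
  2-simplices (14): [1,2,3], [1,2,4], [1,3,6], [1,4,8], [1,6,8], [2,3,8], [2,4,6], [2,6,8], [3,4,6], [3,4,8], [5,7,9], [5,7,10], [5,9,10], [7,9,10]

so the chain groups are C_0 ≅ Z^10, C_1 ≅ Z^21, C_2 ≅ Z^14.

Boundary ∂_1: C_1 → C_0 maps an edge to its endpoints' difference, ∂[p,q] = q − p. For instance
  ∂[3,6] = [6] − [3].
As a 10×21 matrix over Z this has rank 8, with invariant factors (1,1,1,1,1,1,1,1).

Boundary ∂_2: C_2 → C_1 sends each 2-simplex [p,q,r] to [q,r] − [p,r] + [p,q]. For instance
  ∂[2,6,8] = [6,8] − [2,8] + [2,6],
  ∂[1,2,3] = [2,3] − [1,3] + [1,2].
This gives a 21×14 integer matrix of rank 13; reducing to Smith normal form yields diagonal entries (1,1,1,1,1,1,1,1,1,1,1,1,2).

From H_k ≅ ker(∂_k) / im(∂_{k+1}) we obtain:

  H_0: rank C_0 − rank ∂_1 = 10 − 8 = 2, and the invariant factors of ∂_1 are all 1, so H_0 ≅ Z^2.
  H_1: rank ker ∂_1 − rank ∂_2 = (21 − 8) − 13 = 0, and ∂_2 has invariant factor 2 > 1, so H_1 ≅ Z/2.
  H_2: rank ker ∂_2 − rank ∂_3 = (14 − 13) − 0 = 1, and there is no ∂_3, so H_2 ≅ Z.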